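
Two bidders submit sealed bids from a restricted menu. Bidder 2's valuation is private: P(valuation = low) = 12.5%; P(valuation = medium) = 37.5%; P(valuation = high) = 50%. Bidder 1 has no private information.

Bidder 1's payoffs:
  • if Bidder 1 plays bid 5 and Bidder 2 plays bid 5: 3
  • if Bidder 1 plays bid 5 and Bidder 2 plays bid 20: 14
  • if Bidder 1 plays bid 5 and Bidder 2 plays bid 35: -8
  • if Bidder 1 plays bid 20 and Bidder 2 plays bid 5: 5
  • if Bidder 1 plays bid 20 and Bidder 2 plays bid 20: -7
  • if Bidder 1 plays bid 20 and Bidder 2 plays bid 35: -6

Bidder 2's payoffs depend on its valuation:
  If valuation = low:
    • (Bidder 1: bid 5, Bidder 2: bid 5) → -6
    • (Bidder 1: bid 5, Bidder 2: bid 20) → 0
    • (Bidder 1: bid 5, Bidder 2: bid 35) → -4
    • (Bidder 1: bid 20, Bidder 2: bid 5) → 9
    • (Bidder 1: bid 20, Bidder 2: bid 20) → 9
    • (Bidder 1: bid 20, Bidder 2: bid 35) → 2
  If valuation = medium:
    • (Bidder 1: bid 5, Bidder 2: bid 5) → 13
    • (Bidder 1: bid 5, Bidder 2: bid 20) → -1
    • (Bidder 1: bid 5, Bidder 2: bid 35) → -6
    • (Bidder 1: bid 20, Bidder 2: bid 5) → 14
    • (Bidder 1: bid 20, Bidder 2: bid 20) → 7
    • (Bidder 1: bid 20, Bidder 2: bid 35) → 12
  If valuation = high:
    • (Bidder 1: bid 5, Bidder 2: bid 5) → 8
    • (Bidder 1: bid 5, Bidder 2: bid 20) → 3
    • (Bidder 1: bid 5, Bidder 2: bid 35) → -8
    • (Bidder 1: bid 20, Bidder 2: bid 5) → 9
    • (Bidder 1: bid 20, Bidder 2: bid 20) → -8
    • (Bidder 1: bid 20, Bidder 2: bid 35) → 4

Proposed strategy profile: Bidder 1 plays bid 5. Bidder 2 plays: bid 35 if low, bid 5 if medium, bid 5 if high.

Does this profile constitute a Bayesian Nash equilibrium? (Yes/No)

No

A profile is a BNE iff every type of every player is best-responding given beliefs about the other side.
Bidder 1 plays bid 5: E[bid 5] = 0.125·(-8) + 0.375·(3) + 0.5·(3) = 1.625; E[bid 20] = 3.625. Not best-responding. ✗
Bidder 2 (valuation low), facing bid 5: bid 5 gives -6, bid 20 gives 0, bid 35 gives -4. Proposed bid 35 is not best — profitable deviation exists. ✗
Bidder 2 (valuation medium), facing bid 5: bid 5 gives 13, bid 20 gives -1, bid 35 gives -6. Proposed bid 5 is best. ✓
Bidder 2 (valuation high), facing bid 5: bid 5 gives 8, bid 20 gives 3, bid 35 gives -8. Proposed bid 5 is best. ✓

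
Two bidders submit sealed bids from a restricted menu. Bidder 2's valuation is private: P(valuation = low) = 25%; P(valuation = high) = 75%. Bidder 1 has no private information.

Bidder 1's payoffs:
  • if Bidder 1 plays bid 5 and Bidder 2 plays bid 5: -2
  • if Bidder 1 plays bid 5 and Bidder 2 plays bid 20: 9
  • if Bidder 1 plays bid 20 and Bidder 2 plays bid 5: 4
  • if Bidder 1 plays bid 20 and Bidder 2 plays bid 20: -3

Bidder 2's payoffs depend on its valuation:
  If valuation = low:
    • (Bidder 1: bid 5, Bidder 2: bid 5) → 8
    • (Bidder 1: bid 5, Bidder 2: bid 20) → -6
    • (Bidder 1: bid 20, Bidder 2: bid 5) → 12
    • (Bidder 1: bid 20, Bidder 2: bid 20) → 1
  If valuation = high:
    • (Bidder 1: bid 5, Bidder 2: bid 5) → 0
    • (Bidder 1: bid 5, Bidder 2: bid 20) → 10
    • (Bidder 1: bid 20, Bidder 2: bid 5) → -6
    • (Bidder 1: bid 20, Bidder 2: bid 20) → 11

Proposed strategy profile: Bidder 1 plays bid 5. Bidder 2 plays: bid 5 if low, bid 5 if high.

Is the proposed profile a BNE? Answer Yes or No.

Bidder 1 plays bid 5: E[bid 5] = 0.25·(-2) + 0.75·(-2) = -2; E[bid 20] = 4. Not best-responding. ✗
Bidder 2 (valuation low), facing bid 5: bid 5 gives 8, bid 20 gives -6. Proposed bid 5 is best. ✓
Bidder 2 (valuation high), facing bid 5: bid 5 gives 0, bid 20 gives 10. Proposed bid 5 is not best — profitable deviation exists. ✗

No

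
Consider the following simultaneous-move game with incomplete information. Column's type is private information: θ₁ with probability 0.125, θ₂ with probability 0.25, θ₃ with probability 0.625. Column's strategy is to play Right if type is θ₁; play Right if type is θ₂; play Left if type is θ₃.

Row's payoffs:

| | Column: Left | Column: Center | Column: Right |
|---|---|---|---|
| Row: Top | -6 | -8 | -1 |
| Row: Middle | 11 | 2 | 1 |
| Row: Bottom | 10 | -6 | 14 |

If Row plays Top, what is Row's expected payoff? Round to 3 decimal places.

E[Top] = 0.125·(-1) + 0.25·(-1) + 0.625·(-6) = (-0.125) + (-0.25) + (-3.75) = -4.125

-4.125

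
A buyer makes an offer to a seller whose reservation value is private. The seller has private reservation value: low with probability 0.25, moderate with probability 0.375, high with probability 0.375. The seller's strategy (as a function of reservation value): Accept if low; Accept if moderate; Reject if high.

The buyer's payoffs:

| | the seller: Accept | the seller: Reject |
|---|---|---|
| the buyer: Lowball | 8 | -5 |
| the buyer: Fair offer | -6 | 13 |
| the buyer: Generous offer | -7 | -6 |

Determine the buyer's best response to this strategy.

Lowball

Compute the buyer's expected payoff for each action, taking the expectation over the seller's type.
E[Lowball] = 0.25·(8) + 0.375·(8) + 0.375·(-5) = 3.125
E[Fair offer] = 0.25·(-6) + 0.375·(-6) + 0.375·(13) = 1.125
E[Generous offer] = 0.25·(-7) + 0.375·(-7) + 0.375·(-6) = -6.625
Best response: Lowball (3.125 is the largest).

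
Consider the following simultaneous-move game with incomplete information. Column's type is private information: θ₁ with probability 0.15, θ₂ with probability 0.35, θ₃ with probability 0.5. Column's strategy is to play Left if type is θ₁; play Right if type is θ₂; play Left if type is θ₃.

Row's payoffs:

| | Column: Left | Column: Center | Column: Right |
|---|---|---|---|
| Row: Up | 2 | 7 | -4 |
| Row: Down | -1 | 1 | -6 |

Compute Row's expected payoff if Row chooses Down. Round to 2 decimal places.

-2.75

E[Down] = 0.15·(-1) + 0.35·(-6) + 0.5·(-1) = (-0.15) + (-2.1) + (-0.5) = -2.75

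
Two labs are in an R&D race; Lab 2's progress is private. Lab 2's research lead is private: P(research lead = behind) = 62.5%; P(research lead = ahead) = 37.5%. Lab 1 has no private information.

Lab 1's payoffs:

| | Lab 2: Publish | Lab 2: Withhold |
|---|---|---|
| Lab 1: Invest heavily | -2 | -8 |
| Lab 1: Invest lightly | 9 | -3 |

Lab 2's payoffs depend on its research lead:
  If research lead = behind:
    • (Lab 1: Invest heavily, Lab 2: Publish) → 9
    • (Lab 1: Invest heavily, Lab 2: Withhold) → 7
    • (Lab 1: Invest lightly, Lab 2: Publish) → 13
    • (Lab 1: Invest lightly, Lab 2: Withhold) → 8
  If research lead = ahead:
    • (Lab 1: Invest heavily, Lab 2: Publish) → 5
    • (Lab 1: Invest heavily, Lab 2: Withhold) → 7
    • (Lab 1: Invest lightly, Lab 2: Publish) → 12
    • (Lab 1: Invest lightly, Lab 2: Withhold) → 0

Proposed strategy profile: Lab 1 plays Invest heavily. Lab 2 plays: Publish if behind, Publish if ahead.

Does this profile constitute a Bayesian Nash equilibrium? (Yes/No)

Lab 1 plays Invest heavily: E[Invest heavily] = 0.625·(-2) + 0.375·(-2) = -2; E[Invest lightly] = 9. Not best-responding. ✗
Lab 2 (research lead behind), facing Invest heavily: Publish gives 9, Withhold gives 7. Proposed Publish is best. ✓
Lab 2 (research lead ahead), facing Invest heavily: Publish gives 5, Withhold gives 7. Proposed Publish is not best — profitable deviation exists. ✗

No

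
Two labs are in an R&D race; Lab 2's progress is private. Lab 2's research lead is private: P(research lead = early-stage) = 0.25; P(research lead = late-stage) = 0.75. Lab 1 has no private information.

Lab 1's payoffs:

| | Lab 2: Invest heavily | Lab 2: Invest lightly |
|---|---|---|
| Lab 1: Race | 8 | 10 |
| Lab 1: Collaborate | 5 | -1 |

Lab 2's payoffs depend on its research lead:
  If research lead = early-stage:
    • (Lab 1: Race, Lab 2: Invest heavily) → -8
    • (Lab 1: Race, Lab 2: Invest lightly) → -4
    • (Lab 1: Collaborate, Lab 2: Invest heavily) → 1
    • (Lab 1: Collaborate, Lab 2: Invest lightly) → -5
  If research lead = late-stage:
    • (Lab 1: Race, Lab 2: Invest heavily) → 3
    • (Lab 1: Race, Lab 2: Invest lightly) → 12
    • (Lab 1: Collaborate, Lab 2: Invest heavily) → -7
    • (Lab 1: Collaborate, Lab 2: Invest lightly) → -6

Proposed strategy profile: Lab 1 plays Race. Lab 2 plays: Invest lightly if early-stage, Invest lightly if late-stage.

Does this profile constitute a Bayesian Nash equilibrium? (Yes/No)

Lab 1 plays Race: E[Race] = 0.25·(10) + 0.75·(10) = 10; E[Collaborate] = -1. Best-responding. ✓
Lab 2 (research lead early-stage), facing Race: Invest heavily gives -8, Invest lightly gives -4. Proposed Invest lightly is best. ✓
Lab 2 (research lead late-stage), facing Race: Invest heavily gives 3, Invest lightly gives 12. Proposed Invest lightly is best. ✓

Yes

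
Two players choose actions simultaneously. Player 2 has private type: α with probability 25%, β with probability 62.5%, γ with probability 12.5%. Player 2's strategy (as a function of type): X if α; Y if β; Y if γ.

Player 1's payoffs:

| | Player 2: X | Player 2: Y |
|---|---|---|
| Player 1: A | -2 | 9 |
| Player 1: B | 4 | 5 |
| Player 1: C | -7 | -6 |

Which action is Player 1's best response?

Compute Player 1's expected payoff for each action, taking the expectation over Player 2's type.
E[A] = 0.25·(-2) + 0.625·(9) + 0.125·(9) = 6.25
E[B] = 0.25·(4) + 0.625·(5) + 0.125·(5) = 4.75
E[C] = 0.25·(-7) + 0.625·(-6) + 0.125·(-6) = -6.25
Best response: A (6.25 is the largest).

A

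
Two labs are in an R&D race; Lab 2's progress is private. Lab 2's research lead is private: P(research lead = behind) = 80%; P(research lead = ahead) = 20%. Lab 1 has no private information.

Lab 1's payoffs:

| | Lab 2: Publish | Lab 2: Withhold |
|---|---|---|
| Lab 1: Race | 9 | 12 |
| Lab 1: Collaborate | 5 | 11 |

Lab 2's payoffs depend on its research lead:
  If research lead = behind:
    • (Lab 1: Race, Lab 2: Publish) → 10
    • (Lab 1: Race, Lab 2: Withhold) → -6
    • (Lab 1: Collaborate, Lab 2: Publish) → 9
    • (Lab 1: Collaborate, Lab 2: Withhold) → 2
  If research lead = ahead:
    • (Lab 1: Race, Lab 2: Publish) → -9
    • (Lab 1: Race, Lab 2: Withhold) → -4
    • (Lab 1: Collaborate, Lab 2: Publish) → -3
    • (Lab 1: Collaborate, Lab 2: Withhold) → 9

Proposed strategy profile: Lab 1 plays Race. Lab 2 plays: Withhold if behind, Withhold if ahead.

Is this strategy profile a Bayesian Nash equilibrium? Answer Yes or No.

Lab 1 plays Race: E[Race] = 0.8·(12) + 0.2·(12) = 12; E[Collaborate] = 11. Best-responding. ✓
Lab 2 (research lead behind), facing Race: Publish gives 10, Withhold gives -6. Proposed Withhold is not best — profitable deviation exists. ✗
Lab 2 (research lead ahead), facing Race: Publish gives -9, Withhold gives -4. Proposed Withhold is best. ✓

No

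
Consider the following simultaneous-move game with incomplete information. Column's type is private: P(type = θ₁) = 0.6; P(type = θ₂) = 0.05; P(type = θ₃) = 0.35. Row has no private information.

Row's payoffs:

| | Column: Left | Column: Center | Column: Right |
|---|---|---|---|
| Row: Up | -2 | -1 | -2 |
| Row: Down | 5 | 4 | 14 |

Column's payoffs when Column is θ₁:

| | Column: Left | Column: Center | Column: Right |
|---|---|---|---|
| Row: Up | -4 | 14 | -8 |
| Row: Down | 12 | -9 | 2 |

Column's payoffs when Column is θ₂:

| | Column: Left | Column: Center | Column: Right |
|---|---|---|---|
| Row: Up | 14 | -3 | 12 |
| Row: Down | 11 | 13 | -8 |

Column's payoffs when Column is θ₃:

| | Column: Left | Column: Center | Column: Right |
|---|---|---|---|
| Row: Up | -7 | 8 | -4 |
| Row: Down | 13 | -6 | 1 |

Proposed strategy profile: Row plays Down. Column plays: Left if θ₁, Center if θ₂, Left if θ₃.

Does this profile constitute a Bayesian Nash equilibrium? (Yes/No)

Row plays Down: E[Down] = 0.6·(5) + 0.05·(4) + 0.35·(5) = 4.95; E[Up] = -1.95. Best-responding. ✓
Column (type θ₁), facing Down: Left gives 12, Center gives -9, Right gives 2. Proposed Left is best. ✓
Column (type θ₂), facing Down: Left gives 11, Center gives 13, Right gives -8. Proposed Center is best. ✓
Column (type θ₃), facing Down: Left gives 13, Center gives -6, Right gives 1. Proposed Left is best. ✓

Yes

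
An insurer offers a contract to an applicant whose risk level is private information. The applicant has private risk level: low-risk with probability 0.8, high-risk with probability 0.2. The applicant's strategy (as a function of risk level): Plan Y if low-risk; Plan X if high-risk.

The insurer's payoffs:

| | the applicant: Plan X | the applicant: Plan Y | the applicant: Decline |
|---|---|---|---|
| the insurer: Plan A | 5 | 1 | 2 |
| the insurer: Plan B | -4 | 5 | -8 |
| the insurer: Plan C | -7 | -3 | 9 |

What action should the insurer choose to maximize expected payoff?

Plan B

Compute the insurer's expected payoff for each action, taking the expectation over the applicant's type.
E[Plan A] = 0.8·(1) + 0.2·(5) = 1.8
E[Plan B] = 0.8·(5) + 0.2·(-4) = 3.2
E[Plan C] = 0.8·(-3) + 0.2·(-7) = -3.8
Best response: Plan B (3.2 is the largest).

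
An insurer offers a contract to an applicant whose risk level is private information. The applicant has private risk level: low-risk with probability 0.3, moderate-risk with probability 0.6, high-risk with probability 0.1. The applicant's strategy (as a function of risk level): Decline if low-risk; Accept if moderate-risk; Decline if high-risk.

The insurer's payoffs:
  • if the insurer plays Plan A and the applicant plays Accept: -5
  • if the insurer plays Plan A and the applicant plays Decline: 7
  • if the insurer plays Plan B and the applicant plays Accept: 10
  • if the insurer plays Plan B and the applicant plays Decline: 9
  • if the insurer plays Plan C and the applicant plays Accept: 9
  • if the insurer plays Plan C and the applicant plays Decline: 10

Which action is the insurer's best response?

E[Plan A] = 0.3·(7) + 0.6·(-5) + 0.1·(7) = -0.2
E[Plan B] = 0.3·(9) + 0.6·(10) + 0.1·(9) = 9.6
E[Plan C] = 0.3·(10) + 0.6·(9) + 0.1·(10) = 9.4
Best response: Plan B (9.6 is the largest).

Plan B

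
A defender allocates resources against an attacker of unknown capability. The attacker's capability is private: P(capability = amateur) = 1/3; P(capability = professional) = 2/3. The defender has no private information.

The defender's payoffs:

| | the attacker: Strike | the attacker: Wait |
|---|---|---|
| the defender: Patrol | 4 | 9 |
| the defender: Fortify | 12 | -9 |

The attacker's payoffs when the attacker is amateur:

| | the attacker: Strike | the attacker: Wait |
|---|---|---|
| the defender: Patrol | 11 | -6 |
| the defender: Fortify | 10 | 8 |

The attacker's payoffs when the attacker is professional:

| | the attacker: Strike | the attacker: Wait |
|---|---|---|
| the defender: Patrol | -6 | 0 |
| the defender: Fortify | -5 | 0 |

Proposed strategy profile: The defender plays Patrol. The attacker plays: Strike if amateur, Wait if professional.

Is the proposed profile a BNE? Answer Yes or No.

Yes

A profile is a BNE iff every type of every player is best-responding given beliefs about the other side.
The defender plays Patrol: E[Patrol] = 1/3·(4) + 2/3·(9) = 22/3; E[Fortify] = -2. Best-responding. ✓
The attacker (capability amateur), facing Patrol: Strike gives 11, Wait gives -6. Proposed Strike is best. ✓
The attacker (capability professional), facing Patrol: Strike gives -6, Wait gives 0. Proposed Wait is best. ✓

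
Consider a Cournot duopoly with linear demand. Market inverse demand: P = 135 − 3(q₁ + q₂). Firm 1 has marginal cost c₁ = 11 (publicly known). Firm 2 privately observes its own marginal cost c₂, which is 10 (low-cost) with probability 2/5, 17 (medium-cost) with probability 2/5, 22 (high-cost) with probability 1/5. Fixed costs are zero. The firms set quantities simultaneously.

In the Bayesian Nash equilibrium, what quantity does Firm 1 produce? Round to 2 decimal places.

Each type of Firm 2 best-responds to q₁; Firm 1 best-responds to the expected q₂ over Firm 2's types.
Firm 2 with cost c maximizes (135 − 3(q₁+q₂) − c)·q₂, giving q₂(c) = (135 − c − 3q₁)/6.
E[c₂] = 2/5·10 + 2/5·17 + 1/5·22 = 15.2
Firm 1's FOC against E[q₂] yields q₁ = (135 − 2·11 + E[c₂])/9 = (135 − 22 + 15.2)/9 = 14.2444.

14.24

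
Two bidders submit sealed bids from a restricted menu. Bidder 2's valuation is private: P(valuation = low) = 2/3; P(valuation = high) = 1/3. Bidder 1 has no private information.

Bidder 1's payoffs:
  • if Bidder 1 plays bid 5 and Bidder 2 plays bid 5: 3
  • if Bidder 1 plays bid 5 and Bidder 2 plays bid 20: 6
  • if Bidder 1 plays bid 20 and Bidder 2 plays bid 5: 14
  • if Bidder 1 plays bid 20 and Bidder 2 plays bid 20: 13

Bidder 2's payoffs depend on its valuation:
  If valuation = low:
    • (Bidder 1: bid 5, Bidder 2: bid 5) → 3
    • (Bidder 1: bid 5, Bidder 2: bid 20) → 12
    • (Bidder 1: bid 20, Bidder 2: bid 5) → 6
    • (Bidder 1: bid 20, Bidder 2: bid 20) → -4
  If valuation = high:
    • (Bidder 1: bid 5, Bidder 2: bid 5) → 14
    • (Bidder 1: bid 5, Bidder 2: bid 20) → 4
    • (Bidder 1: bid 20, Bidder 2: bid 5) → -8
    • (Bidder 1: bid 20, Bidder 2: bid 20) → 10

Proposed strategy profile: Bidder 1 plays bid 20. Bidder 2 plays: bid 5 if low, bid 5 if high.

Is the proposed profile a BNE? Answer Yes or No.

A profile is a BNE iff every type of every player is best-responding given beliefs about the other side.
Bidder 1 plays bid 20: E[bid 20] = 2/3·(14) + 1/3·(14) = 14; E[bid 5] = 3. Best-responding. ✓
Bidder 2 (valuation low), facing bid 20: bid 5 gives 6, bid 20 gives -4. Proposed bid 5 is best. ✓
Bidder 2 (valuation high), facing bid 20: bid 5 gives -8, bid 20 gives 10. Proposed bid 5 is not best — profitable deviation exists. ✗

No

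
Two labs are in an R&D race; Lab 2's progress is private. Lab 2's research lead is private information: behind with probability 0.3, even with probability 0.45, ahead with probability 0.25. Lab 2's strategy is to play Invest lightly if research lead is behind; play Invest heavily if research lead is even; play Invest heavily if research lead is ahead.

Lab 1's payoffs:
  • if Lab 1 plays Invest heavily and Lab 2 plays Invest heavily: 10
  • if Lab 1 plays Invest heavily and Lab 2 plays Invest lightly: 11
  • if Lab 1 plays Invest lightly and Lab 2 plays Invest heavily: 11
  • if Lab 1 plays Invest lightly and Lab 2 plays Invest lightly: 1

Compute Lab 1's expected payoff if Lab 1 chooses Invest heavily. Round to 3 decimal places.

E[Invest heavily] = 0.3·11 + 0.45·10 + 0.25·10 = 3.3 + 4.5 + 2.5 = 10.3

10.300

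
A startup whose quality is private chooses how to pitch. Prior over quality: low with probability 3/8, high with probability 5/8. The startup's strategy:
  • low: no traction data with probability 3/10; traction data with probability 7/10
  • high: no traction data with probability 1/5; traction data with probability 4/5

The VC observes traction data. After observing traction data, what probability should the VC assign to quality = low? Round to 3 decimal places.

0.344

P(traction data) = (3/8)·(7/10) + (5/8)·(4/5) = 61/80
P(low | traction data) = ((3/8)·(7/10)) / (61/80) = (21/80) / (61/80) = 21/61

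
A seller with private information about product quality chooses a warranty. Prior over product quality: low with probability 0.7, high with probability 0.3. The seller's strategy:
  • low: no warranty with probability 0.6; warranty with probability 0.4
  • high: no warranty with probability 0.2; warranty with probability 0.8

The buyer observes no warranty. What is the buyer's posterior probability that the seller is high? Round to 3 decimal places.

0.125

P(no warranty) = 0.7·0.6 + 0.3·0.2 = 0.48
P(high | no warranty) = (0.3·0.2) / 0.48 = 0.06 / 0.48 = 0.125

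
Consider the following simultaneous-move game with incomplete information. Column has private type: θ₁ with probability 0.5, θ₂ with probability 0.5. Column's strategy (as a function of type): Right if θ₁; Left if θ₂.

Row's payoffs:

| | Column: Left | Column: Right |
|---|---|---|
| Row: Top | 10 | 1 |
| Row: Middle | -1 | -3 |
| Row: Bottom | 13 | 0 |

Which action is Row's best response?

E[Top] = 0.5·(1) + 0.5·(10) = 5.5
E[Middle] = 0.5·(-3) + 0.5·(-1) = -2
E[Bottom] = 0.5·(0) + 0.5·(13) = 6.5
Best response: Bottom (6.5 is the largest).

Bottom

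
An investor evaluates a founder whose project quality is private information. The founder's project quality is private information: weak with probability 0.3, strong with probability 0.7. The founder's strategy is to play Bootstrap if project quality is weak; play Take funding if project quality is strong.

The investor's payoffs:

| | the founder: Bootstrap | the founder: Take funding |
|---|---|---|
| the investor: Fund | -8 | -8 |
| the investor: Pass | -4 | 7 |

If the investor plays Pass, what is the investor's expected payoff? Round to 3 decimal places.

3.700

Take the expectation over the founder's project quality, weighting each type's action by its prior probability.
E[Pass] = 0.3·(-4) + 0.7·7 = (-1.2) + 4.9 = 3.7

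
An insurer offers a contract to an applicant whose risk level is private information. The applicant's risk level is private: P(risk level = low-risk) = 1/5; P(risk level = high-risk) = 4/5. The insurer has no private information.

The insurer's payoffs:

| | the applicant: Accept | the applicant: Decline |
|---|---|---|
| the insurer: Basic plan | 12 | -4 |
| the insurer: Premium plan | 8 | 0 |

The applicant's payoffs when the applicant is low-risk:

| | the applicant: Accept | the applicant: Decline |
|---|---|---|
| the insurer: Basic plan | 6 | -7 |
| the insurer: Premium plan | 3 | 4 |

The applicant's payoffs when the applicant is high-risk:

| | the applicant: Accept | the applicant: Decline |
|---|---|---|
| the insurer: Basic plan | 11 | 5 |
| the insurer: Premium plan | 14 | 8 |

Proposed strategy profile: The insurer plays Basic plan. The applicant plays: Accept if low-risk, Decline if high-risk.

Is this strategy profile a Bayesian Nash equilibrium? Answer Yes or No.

No

A profile is a BNE iff every type of every player is best-responding given beliefs about the other side.
The insurer plays Basic plan: E[Basic plan] = 1/5·(12) + 4/5·(-4) = -4/5; E[Premium plan] = 8/5. Not best-responding. ✗
The applicant (risk level low-risk), facing Basic plan: Accept gives 6, Decline gives -7. Proposed Accept is best. ✓
The applicant (risk level high-risk), facing Basic plan: Accept gives 11, Decline gives 5. Proposed Decline is not best — profitable deviation exists. ✗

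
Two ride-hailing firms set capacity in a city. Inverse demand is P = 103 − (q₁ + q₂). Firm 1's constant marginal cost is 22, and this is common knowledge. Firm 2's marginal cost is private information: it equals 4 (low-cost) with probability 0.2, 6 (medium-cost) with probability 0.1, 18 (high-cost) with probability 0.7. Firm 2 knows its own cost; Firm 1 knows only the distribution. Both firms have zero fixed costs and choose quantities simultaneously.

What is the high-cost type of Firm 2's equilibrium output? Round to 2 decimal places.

Firm 2 with cost c maximizes (103 − (q₁+q₂) − c)·q₂, giving q₂(c) = (103 − c − q₁)/2.
E[c₂] = 0.2·4 + 0.1·6 + 0.7·18 = 14
Firm 1's FOC against E[q₂] yields q₁ = (103 − 2·22 + E[c₂])/3 = (103 − 44 + 14)/3 = 24.3333.
q₂(high-cost) = (103 − 18 − 24.3333)/2 = 30.3333.

30.33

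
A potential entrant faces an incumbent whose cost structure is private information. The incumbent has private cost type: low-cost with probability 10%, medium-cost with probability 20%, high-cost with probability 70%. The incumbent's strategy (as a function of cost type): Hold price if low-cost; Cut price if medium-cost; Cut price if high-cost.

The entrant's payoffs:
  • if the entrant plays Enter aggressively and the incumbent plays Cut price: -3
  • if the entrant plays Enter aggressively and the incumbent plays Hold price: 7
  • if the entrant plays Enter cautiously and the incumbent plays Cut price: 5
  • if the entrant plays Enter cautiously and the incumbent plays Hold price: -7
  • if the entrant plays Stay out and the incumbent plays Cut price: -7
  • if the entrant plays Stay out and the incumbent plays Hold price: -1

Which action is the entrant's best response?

Enter cautiously

E[Enter aggressively] = 0.1·(7) + 0.2·(-3) + 0.7·(-3) = -2
E[Enter cautiously] = 0.1·(-7) + 0.2·(5) + 0.7·(5) = 3.8
E[Stay out] = 0.1·(-1) + 0.2·(-7) + 0.7·(-7) = -6.4
Best response: Enter cautiously (3.8 is the largest).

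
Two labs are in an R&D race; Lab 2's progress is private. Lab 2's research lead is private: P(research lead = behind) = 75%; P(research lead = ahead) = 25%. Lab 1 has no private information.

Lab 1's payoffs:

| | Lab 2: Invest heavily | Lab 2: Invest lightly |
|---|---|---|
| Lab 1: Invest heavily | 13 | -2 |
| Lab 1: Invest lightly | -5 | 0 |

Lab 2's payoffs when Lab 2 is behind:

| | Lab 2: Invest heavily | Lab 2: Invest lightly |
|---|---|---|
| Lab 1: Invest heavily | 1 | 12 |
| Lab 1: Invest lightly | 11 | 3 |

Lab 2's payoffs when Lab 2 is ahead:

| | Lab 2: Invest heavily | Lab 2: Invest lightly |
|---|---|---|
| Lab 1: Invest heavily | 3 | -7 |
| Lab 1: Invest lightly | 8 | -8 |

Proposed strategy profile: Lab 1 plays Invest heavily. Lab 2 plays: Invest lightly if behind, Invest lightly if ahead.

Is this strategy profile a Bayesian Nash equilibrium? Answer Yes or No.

Lab 1 plays Invest heavily: E[Invest heavily] = 0.75·(-2) + 0.25·(-2) = -2; E[Invest lightly] = 0. Not best-responding. ✗
Lab 2 (research lead behind), facing Invest heavily: Invest heavily gives 1, Invest lightly gives 12. Proposed Invest lightly is best. ✓
Lab 2 (research lead ahead), facing Invest heavily: Invest heavily gives 3, Invest lightly gives -7. Proposed Invest lightly is not best — profitable deviation exists. ✗

No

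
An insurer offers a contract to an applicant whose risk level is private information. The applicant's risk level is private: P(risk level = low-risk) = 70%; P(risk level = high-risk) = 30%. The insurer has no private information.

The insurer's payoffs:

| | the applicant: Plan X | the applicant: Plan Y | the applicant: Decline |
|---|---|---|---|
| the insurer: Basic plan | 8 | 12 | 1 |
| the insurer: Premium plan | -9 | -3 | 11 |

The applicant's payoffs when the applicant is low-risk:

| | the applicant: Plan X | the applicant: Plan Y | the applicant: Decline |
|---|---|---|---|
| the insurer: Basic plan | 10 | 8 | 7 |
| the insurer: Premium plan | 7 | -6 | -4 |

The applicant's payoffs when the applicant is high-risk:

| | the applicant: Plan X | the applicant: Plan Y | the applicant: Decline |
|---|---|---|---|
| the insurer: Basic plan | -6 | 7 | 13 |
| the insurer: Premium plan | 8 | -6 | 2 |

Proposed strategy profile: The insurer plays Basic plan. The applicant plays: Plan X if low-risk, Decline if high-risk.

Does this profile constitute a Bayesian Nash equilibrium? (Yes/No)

Yes

The insurer plays Basic plan: E[Basic plan] = 0.7·(8) + 0.3·(1) = 5.9; E[Premium plan] = -3. Best-responding. ✓
The applicant (risk level low-risk), facing Basic plan: Plan X gives 10, Plan Y gives 8, Decline gives 7. Proposed Plan X is best. ✓
The applicant (risk level high-risk), facing Basic plan: Plan X gives -6, Plan Y gives 7, Decline gives 13. Proposed Decline is best. ✓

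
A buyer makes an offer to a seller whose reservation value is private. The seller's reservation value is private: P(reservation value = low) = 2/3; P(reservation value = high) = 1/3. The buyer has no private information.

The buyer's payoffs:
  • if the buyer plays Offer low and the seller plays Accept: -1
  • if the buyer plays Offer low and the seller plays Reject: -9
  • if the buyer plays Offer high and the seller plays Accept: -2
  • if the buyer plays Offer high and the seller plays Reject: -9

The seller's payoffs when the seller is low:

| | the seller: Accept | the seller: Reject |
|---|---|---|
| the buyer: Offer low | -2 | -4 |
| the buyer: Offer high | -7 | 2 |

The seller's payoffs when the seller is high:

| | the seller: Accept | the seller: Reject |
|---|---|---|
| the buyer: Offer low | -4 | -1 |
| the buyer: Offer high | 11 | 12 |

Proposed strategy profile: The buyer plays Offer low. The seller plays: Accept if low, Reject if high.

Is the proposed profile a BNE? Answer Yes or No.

Yes

The buyer plays Offer low: E[Offer low] = 2/3·(-1) + 1/3·(-9) = -11/3; E[Offer high] = -13/3. Best-responding. ✓
The seller (reservation value low), facing Offer low: Accept gives -2, Reject gives -4. Proposed Accept is best. ✓
The seller (reservation value high), facing Offer low: Accept gives -4, Reject gives -1. Proposed Reject is best. ✓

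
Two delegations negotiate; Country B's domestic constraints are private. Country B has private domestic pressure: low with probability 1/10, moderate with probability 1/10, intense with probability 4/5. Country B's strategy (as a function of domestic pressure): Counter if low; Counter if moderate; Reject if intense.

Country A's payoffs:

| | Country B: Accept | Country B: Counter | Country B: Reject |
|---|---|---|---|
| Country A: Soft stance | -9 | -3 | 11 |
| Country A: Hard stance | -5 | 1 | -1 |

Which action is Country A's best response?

Soft stance

E[Soft stance] = 1/10·(-3) + 1/10·(-3) + 4/5·(11) = 41/5
E[Hard stance] = 1/10·(1) + 1/10·(1) + 4/5·(-1) = -3/5
Best response: Soft stance (41/5 is the largest).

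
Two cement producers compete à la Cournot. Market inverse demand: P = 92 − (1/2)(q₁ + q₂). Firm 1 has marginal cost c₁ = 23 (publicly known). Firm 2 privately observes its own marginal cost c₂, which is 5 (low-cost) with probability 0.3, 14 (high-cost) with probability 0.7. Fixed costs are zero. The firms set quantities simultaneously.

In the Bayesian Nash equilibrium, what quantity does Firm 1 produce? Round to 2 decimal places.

Type-c best response for Firm 2: q₂(c) = (92 − c) − q₁/2.
Firm 1 maximizes expected profit; its first-order condition is 92 − q₁ − (1/2)E[q₂] − 23 = 0.
Substituting E[q₂] and solving: E[c₂] = 11.3, so q₁ = (92 − 2·23 + 11.3)/(3/2) = 38.2.

38.20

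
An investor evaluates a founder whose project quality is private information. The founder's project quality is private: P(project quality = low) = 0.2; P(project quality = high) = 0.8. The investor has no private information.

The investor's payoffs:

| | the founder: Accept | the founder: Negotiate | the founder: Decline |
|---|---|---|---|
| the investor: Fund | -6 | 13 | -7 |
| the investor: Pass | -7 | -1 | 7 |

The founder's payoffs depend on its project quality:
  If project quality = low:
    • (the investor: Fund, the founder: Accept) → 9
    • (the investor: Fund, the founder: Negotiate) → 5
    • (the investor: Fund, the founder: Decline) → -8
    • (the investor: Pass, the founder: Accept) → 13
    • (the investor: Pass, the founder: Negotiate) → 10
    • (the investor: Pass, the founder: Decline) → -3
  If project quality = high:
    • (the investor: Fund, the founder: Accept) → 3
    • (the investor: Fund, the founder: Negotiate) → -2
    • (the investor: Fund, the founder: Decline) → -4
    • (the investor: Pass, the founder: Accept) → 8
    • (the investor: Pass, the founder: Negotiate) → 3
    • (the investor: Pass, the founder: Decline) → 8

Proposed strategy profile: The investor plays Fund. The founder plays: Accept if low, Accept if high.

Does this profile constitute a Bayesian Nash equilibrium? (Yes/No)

A profile is a BNE iff every type of every player is best-responding given beliefs about the other side.
The investor plays Fund: E[Fund] = 0.2·(-6) + 0.8·(-6) = -6; E[Pass] = -7. Best-responding. ✓
The founder (project quality low), facing Fund: Accept gives 9, Negotiate gives 5, Decline gives -8. Proposed Accept is best. ✓
The founder (project quality high), facing Fund: Accept gives 3, Negotiate gives -2, Decline gives -4. Proposed Accept is best. ✓

Yes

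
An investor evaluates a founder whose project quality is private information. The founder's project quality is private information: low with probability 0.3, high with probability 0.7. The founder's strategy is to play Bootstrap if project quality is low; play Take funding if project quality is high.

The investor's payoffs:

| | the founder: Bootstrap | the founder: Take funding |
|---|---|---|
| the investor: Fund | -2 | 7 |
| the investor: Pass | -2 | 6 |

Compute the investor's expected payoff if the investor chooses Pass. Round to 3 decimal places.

E[Pass] = 0.3·(-2) + 0.7·6 = (-0.6) + 4.2 = 3.6

3.600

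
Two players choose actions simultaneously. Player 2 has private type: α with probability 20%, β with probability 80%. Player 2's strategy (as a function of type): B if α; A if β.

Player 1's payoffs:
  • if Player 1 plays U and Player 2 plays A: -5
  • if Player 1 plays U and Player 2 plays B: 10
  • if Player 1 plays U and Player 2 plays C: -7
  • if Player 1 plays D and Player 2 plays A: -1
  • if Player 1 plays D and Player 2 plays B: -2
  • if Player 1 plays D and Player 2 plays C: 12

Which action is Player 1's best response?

Compute Player 1's expected payoff for each action, taking the expectation over Player 2's type.
E[U] = 0.2·(10) + 0.8·(-5) = -2
E[D] = 0.2·(-2) + 0.8·(-1) = -1.2
Best response: D (-1.2 is the largest).

D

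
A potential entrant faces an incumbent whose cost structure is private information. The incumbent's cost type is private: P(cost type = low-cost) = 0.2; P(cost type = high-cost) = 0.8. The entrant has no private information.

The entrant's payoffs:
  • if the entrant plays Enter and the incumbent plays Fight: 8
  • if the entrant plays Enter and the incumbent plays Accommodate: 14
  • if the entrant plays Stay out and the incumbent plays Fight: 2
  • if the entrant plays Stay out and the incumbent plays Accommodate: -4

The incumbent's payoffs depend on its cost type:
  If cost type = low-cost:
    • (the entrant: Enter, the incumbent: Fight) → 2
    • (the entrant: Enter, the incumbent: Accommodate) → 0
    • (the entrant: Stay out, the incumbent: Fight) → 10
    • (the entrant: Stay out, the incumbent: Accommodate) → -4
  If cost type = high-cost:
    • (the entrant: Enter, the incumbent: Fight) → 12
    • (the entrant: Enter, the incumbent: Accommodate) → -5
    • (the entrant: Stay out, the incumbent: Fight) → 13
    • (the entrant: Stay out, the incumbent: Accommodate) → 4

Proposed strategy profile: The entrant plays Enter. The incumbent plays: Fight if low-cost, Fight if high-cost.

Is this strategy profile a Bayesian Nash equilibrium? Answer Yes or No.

Yes

The entrant plays Enter: E[Enter] = 0.2·(8) + 0.8·(8) = 8; E[Stay out] = 2. Best-responding. ✓
The incumbent (cost type low-cost), facing Enter: Fight gives 2, Accommodate gives 0. Proposed Fight is best. ✓
The incumbent (cost type high-cost), facing Enter: Fight gives 12, Accommodate gives -5. Proposed Fight is best. ✓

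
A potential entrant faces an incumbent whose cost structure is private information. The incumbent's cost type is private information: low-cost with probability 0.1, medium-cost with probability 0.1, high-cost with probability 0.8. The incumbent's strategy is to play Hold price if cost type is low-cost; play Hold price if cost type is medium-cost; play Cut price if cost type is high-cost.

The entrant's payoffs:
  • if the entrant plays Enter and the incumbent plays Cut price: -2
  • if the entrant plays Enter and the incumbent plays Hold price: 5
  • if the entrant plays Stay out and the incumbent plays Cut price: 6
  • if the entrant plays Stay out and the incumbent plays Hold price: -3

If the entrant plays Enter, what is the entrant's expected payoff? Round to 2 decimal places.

E[Enter] = 0.1·5 + 0.1·5 + 0.8·(-2) = 0.5 + 0.5 + (-1.6) = -0.6

-0.60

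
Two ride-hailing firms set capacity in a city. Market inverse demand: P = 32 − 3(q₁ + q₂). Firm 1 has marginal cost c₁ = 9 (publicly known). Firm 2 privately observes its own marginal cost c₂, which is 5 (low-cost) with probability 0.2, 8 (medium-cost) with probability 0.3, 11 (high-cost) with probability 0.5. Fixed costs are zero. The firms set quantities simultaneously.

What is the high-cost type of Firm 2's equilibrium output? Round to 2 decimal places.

Firm 2 with cost c maximizes (32 − 3(q₁+q₂) − c)·q₂, giving q₂(c) = (32 − c − 3q₁)/6.
E[c₂] = 0.2·5 + 0.3·8 + 0.5·11 = 8.9
Firm 1's FOC against E[q₂] yields q₁ = (32 − 2·9 + E[c₂])/9 = (32 − 18 + 8.9)/9 = 2.54444.
q₂(high-cost) = (32 − 11 − 3·2.54444)/6 = 2.22778.

2.23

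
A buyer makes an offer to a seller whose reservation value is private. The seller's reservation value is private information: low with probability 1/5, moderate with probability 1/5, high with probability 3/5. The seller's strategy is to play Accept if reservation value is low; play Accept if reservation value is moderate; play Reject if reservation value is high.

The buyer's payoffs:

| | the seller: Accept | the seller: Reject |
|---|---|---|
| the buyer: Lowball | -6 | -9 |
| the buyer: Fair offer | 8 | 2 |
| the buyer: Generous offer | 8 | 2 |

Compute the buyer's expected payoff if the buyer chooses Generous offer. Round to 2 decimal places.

Take the expectation over the seller's reservation value, weighting each type's action by its prior probability.
E[Generous offer] = 1/5·8 + 1/5·8 + 3/5·2 = 8/5 + 8/5 + 6/5 = 22/5

4.40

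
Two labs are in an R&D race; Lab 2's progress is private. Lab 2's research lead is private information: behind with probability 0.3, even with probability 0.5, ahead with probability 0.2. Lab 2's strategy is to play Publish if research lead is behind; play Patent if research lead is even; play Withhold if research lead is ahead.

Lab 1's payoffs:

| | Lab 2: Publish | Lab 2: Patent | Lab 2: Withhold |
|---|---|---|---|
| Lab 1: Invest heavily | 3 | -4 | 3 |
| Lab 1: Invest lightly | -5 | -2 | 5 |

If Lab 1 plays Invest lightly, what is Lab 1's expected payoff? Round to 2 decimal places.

-1.50

E[Invest lightly] = 0.3·(-5) + 0.5·(-2) + 0.2·5 = (-1.5) + (-1) + 1 = -1.5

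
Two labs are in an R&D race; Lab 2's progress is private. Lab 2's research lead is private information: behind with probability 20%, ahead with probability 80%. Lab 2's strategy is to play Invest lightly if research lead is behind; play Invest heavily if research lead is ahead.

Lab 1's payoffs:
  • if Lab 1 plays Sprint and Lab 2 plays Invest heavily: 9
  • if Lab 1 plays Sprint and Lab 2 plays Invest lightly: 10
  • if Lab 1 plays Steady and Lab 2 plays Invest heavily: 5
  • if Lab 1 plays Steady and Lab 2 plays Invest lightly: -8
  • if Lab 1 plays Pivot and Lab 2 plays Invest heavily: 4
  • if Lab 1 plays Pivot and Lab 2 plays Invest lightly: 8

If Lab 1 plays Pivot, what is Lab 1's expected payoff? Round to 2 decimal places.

E[Pivot] = 0.2·8 + 0.8·4 = 1.6 + 3.2 = 4.8

4.80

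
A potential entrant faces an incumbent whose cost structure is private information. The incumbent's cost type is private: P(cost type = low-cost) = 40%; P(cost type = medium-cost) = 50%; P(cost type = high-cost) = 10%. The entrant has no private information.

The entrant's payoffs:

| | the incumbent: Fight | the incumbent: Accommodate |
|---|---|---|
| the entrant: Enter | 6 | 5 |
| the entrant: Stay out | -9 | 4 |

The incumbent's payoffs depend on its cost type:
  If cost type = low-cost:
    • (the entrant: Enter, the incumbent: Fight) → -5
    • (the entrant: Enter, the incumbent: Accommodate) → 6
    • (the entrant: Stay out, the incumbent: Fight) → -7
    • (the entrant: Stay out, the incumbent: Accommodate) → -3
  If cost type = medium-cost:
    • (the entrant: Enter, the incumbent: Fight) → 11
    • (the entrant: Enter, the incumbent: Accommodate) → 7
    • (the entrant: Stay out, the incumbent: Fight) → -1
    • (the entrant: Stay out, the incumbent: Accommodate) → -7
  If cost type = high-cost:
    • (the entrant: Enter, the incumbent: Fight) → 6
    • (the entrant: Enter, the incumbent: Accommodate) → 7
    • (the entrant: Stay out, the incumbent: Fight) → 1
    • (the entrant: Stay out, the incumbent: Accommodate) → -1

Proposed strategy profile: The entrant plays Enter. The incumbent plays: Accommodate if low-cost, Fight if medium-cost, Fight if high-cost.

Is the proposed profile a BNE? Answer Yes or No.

No

The entrant plays Enter: E[Enter] = 0.4·(5) + 0.5·(6) + 0.1·(6) = 5.6; E[Stay out] = -3.8. Best-responding. ✓
The incumbent (cost type low-cost), facing Enter: Fight gives -5, Accommodate gives 6. Proposed Accommodate is best. ✓
The incumbent (cost type medium-cost), facing Enter: Fight gives 11, Accommodate gives 7. Proposed Fight is best. ✓
The incumbent (cost type high-cost), facing Enter: Fight gives 6, Accommodate gives 7. Proposed Fight is not best — profitable deviation exists. ✗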